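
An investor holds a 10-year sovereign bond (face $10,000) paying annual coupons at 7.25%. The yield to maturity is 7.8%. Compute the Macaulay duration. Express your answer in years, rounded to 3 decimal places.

Periodic yield y = 0.078. Discount each cash flow and weight by its year:
  t   CF        PV=CF/(1+0.078)^t    t·PV
  1       725.00       672.5417       672.5417
  2       725.00       623.8792     1,247.7583
  3       725.00       578.7376     1,736.2129
  4       725.00       536.8624     2,147.4495
  5       725.00       498.0170     2,490.0852
  6       725.00       461.9824     2,771.8945
  7       725.00       428.5551     2,999.8858
  8       725.00       397.5465     3,180.3719
  9       725.00       368.7815     3,319.0337
  10   10,725.00     5,060.6895    50,606.8951
  Σ                  9,627.5930    71,172.1286
Price P = Σ PV = 9,627.5930.
Macaulay duration = Σ(t·PV) / P = 71,172.1286 / 9,627.5930 = 7.39252 years.

7.393 years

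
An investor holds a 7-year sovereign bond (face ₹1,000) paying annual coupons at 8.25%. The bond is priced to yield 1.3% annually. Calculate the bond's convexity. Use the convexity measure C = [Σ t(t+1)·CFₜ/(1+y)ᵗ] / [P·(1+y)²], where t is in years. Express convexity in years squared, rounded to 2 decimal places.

42.70

With y = 0.013:
  t   CF        PV=CF/(1+0.013)^t    t·PV        t(t+1)·PV
  1        82.50        81.4413        81.4413         162.8825
  2        82.50        80.3961       160.7922         482.3767
  3        82.50        79.3644       238.0931         952.3725
  4        82.50        78.3459       313.3835       1,566.9176
  5        82.50        77.3405       386.7023       2,320.2136
  6        82.50        76.3479       458.0876       3,206.6131
  7     1,082.50       988.9214     6,922.4500      55,379.6000
  Σ                  1,462.1575     8,560.9500      64,070.9761
P = 1,462.1575.
Convexity = Σ t(t+1)·PV / [P·(1+y)²] = 64,070.9761 / (1,462.1575 × 1.026169) = 42.70201.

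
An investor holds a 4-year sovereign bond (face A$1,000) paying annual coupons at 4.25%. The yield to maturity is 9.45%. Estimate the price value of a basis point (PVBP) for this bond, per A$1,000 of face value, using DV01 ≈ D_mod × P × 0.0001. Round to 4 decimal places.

A$0.2844

Periodic yield y = 0.0945.
  t   CF        PV=CF/(1+0.0945)^t    t·PV
  1        42.50        38.8305        38.8305
  2        42.50        35.4779        70.9557
  3        42.50        32.4147        97.2440
  4     1,042.50       726.4622     2,905.8487
  Σ                    833.1852     3,112.8789
P = 833.1852; D_Mac = 3.73612 yrs; D_mod = 3.41354 yrs.
DV01 ≈ 3.41354 × 833.1852 × 0.0001 = 0.284411.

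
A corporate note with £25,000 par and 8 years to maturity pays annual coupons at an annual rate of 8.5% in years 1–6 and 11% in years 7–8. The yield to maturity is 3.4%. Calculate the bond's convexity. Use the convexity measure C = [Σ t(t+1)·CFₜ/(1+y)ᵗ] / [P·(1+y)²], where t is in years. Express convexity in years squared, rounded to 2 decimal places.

With y = 0.034:
  t   CF        PV=CF/(1+0.034)^t    t·PV        t(t+1)·PV
  1     2,125.00     2,055.1257     2,055.1257       4,110.2515
  2     2,125.00     1,987.5491     3,975.0981      11,925.2943
  3     2,125.00     1,922.1944     5,766.5833      23,066.3334
  4     2,125.00     1,858.9888     7,435.9553      37,179.7765
  5     2,125.00     1,797.8615     8,989.3077      53,935.8460
  6     2,125.00     1,738.7442    10,432.4654      73,027.2577
  7     2,750.00     2,176.1505    15,233.0533     121,864.4266
  8    27,750.00    21,237.2695   169,898.1557   1,529,083.4010
  Σ                 34,773.8838   223,785.7445   1,854,192.5870
P = 34,773.8838.
Convexity = Σ t(t+1)·PV / [P·(1+y)²] = 1,854,192.5870 / (34,773.8838 × 1.069156) = 49.87243.

49.87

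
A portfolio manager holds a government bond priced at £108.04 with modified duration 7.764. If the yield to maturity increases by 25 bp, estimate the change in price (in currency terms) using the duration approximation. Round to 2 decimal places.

Duration approximation: ΔP/P ≈ -D_mod · Δy = -7.764 × (+0.0025) = -0.019410.
ΔP ≈ 108.04 × (-0.019410) = -2.0970564.

-£2.10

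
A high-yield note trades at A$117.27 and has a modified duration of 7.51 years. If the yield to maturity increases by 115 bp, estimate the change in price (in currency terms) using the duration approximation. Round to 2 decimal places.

-A$10.13

Duration approximation: ΔP/P ≈ -D_mod · Δy = -7.51 × (+0.0115) = -0.086365.
ΔP ≈ 117.27 × (-0.086365) = -10.12802355.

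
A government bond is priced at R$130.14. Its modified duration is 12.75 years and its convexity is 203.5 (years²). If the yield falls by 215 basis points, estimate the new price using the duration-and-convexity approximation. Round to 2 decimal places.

R$171.94

Duration effect: -D_mod·Δy = -12.75 × (-0.0215) = +0.274125
Convexity effect: ½·C·(Δy)² = 0.5 × 203.5 × (-0.0215)² = +0.0470339375
ΔP/P ≈ +0.274125 + 0.0470339375 = +0.3211589375
New price ≈ 130.14 × (1 + 0.3211589375) = 171.93562412625.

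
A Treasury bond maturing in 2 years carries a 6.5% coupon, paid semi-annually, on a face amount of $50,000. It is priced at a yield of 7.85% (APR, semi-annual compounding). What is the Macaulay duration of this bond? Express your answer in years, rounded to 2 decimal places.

Periodic yield y = 0.03925. Discount each cash flow and weight by its period:
  t   CF        PV=CF/(1+0.03925)^t    t·PV
  1     1,625.00     1,563.6276     1,563.6276
  2     1,625.00     1,504.5731     3,009.1462
  3     1,625.00     1,447.7490     4,343.2469
  4    51,625.00    44,256.7922   177,027.1686
  Σ                 48,772.7419   185,943.1894
Price P = Σ PV = 48,772.7419.
Macaulay duration = Σ(t·PV) / P = 185,943.1894 / 48,772.7419 = 3.81244 half-year periods.
In years: 3.81244 / 2 = 1.90622 years.

1.91 years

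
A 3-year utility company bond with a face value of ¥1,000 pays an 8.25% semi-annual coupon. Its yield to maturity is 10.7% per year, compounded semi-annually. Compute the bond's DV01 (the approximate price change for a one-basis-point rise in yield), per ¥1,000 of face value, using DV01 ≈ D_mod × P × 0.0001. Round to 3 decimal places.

¥0.241

Periodic yield y = 0.0535.
  t   CF        PV=CF/(1+0.0535)^t    t·PV
  1        41.25        39.1552        39.1552
  2        41.25        37.1668        74.3335
  3        41.25        35.2793       105.8380
  4        41.25        33.4877       133.9509
  5        41.25        31.7871       158.9356
  6     1,041.25       761.6365     4,569.8193
  Σ                    938.5127     5,082.0326
P = 938.5127; D_Mac = 5.41499 half-year periods = 2.70749 yrs; D_mod = 2.57000 yrs.
DV01 ≈ 2.57000 × 938.5127 × 0.0001 = 0.241198.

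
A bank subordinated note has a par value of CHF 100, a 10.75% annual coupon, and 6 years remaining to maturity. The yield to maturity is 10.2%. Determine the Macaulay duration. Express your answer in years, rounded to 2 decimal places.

4.74 years

Periodic yield y = 0.102. Discount each cash flow and weight by its year:
  t   CF        PV=CF/(1+0.102)^t    t·PV
  1        10.75         9.7550         9.7550
  2        10.75         8.8521        17.7042
  3        10.75         8.0327        24.0982
  4        10.75         7.2892        29.1569
  5        10.75         6.6146        33.0728
  6       110.75        61.8378       371.0269
  Σ                    102.3814       484.8140
Price P = Σ PV = 102.3814.
Macaulay duration = Σ(t·PV) / P = 484.8140 / 102.3814 = 4.73537 years.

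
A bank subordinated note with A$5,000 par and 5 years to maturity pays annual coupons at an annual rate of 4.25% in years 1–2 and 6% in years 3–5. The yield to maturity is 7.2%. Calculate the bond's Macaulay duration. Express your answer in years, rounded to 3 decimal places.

4.552 years

Periodic yield y = 0.072. Discount each cash flow and weight by its year:
  t   CF        PV=CF/(1+0.072)^t    t·PV
  1       212.50       198.2276       198.2276
  2       212.50       184.9138       369.8276
  3       300.00       243.5213       730.5638
  4       300.00       227.1654       908.6615
  5     5,300.00     3,743.7078    18,718.5389
  Σ                  4,597.5358    20,925.8194
Price P = Σ PV = 4,597.5358.
Macaulay duration = Σ(t·PV) / P = 20,925.8194 / 4,597.5358 = 4.55153 years.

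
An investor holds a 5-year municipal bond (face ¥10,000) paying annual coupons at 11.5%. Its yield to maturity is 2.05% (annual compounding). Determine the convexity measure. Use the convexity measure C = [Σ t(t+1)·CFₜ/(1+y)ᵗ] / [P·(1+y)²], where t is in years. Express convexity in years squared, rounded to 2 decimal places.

22.95

With y = 0.0205:
  t   CF        PV=CF/(1+0.0205)^t    t·PV        t(t+1)·PV
  1     1,150.00     1,126.8986     1,126.8986       2,253.7972
  2     1,150.00     1,104.2612     2,208.5224       6,625.5673
  3     1,150.00     1,082.0786     3,246.2358      12,984.9433
  4     1,150.00     1,060.3416     4,241.3664      21,206.8322
  5    11,150.00    10,074.1827    50,370.9134     302,225.4806
  Σ                 14,447.7627    61,193.9367     345,296.6206
P = 14,447.7627.
Convexity = Σ t(t+1)·PV / [P·(1+y)²] = 345,296.6206 / (14,447.7627 × 1.041420) = 22.94910.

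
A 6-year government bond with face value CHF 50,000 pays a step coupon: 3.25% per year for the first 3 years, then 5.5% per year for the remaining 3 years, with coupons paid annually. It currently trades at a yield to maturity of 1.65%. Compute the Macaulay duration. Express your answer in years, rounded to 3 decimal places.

Periodic yield y = 0.0165. Discount each cash flow and weight by its year:
  t   CF        PV=CF/(1+0.0165)^t    t·PV
  1     1,625.00     1,598.6227     1,598.6227
  2     1,625.00     1,572.6736     3,145.3472
  3     1,625.00     1,547.1457     4,641.4371
  4     2,750.00     2,575.7468    10,302.9870
  5     2,750.00     2,533.9368    12,669.6840
  6    52,750.00    47,816.5421   286,899.2524
  Σ                 57,644.6677   319,257.3305
Price P = Σ PV = 57,644.6677.
Macaulay duration = Σ(t·PV) / P = 319,257.3305 / 57,644.6677 = 5.53837 years.

5.538 years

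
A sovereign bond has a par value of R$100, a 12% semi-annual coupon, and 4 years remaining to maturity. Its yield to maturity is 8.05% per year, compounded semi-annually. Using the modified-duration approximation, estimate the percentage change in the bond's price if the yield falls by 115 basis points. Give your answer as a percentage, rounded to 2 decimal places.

Periodic yield y = 0.04025. Modified duration first:
  t   CF        PV=CF/(1+0.04025)^t    t·PV
  1         6.00         5.7678         5.7678
  2         6.00         5.5447        11.0893
  3         6.00         5.3301        15.9904
  4         6.00         5.1239        20.4956
  5         6.00         4.9256        24.6282
  6         6.00         4.7351        28.4103
  7         6.00         4.5518        31.8629
  8       106.00        77.3044       618.4350
  Σ                    113.2835       756.6796
P = 113.2835; D_Mac = 6.67952 half-year periods = 3.33976 yrs; D_mod = 3.33976/(1+0.04025) = 3.21054 yrs.
ΔP/P ≈ -D_mod · Δy = -3.21054 × (-0.0115) = +0.036921 = +3.6921%.

+3.69%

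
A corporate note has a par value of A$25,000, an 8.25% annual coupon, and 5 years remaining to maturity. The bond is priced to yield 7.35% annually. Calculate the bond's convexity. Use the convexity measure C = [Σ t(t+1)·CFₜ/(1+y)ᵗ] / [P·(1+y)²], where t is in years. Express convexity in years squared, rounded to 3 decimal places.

21.268

With y = 0.0735:
  t   CF        PV=CF/(1+0.0735)^t    t·PV        t(t+1)·PV
  1     2,062.50     1,921.2855     1,921.2855       3,842.5710
  2     2,062.50     1,789.7397     3,579.4793      10,738.4379
  3     2,062.50     1,667.2004     5,001.6013      20,006.4050
  4     2,062.50     1,553.0512     6,212.2046      31,061.0232
  5    27,062.50    18,982.6863    94,913.4313     569,480.5877
  Σ                 25,913.9630   111,628.0020     635,129.0249
P = 25,913.9630.
Convexity = Σ t(t+1)·PV / [P·(1+y)²] = 635,129.0249 / (25,913.9630 × 1.152402) = 21.26787.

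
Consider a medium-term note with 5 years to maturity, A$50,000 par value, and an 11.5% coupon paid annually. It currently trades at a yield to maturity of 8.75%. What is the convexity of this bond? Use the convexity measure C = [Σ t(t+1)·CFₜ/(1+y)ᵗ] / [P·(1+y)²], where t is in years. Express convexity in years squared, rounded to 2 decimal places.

With y = 0.0875:
  t   CF        PV=CF/(1+0.0875)^t    t·PV        t(t+1)·PV
  1     5,750.00     5,287.3563     5,287.3563      10,574.7126
  2     5,750.00     4,861.9368     9,723.8737      29,171.6211
  3     5,750.00     4,470.7465    13,412.2396      53,648.9583
  4     5,750.00     4,111.0313    16,444.1252      82,220.6258
  5    55,750.00    36,652.0731   183,260.3653   1,099,562.1918
  Σ                 55,383.1440   228,127.9601   1,275,178.1096
P = 55,383.1440.
Convexity = Σ t(t+1)·PV / [P·(1+y)²] = 1,275,178.1096 / (55,383.1440 × 1.182656) = 19.46860.

19.47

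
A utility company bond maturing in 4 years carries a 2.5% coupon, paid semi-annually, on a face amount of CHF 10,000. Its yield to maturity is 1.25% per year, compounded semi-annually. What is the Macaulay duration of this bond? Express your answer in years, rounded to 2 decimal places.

Periodic yield y = 0.00625. Discount each cash flow and weight by its period:
  t   CF        PV=CF/(1+0.00625)^t    t·PV
  1       125.00       124.2236       124.2236
  2       125.00       123.4520       246.9041
  3       125.00       122.6852       368.0557
  4       125.00       121.9232       487.6929
  5       125.00       121.1659       605.8297
  6       125.00       120.4134       722.4801
  7       125.00       119.6654       837.6581
  8    10,125.00     9,632.6967    77,061.5734
  Σ                 10,486.2255    80,454.4176
Price P = Σ PV = 10,486.2255.
Macaulay duration = Σ(t·PV) / P = 80,454.4176 / 10,486.2255 = 7.67239 half-year periods.
In years: 7.67239 / 2 = 3.83620 years.

3.84 years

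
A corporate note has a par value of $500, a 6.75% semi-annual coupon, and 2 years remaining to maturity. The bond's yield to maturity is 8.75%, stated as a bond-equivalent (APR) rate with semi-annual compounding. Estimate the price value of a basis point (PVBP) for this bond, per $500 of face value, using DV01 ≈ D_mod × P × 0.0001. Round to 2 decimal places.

$0.09

Periodic yield y = 0.04375.
  t   CF        PV=CF/(1+0.04375)^t    t·PV
  1       16.875        16.1677        16.1677
  2       16.875        15.4900        30.9800
  3       16.875        14.8407        44.5221
  4      516.875       435.5114     1,742.0458
  Σ                    482.0098     1,833.7155
P = 482.0098; D_Mac = 3.80431 half-year periods = 1.90216 yrs; D_mod = 1.82242 yrs.
DV01 ≈ 1.82242 × 482.0098 × 0.0001 = 0.087843.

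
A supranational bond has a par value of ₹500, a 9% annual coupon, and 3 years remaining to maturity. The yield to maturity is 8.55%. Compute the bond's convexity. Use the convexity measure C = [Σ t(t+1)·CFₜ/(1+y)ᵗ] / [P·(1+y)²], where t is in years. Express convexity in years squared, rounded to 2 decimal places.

With y = 0.0855:
  t   CF        PV=CF/(1+0.0855)^t    t·PV        t(t+1)·PV
  1        45.00        41.4556        41.4556          82.9111
  2        45.00        38.1903        76.3806         229.1417
  3       545.00       426.0956     1,278.2867       5,113.1468
  Σ                    505.7414     1,396.1228       5,425.1996
P = 505.7414.
Convexity = Σ t(t+1)·PV / [P·(1+y)²] = 5,425.1996 / (505.7414 × 1.178310) = 9.10390.

9.10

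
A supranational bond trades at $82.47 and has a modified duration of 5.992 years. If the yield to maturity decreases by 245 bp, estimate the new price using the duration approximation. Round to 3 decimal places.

$94.577

Duration approximation: ΔP/P ≈ -D_mod · Δy = -5.992 × (-0.0245) = +0.146804.
New price ≈ 82.47 × (1 + 0.146804) = 94.57692588.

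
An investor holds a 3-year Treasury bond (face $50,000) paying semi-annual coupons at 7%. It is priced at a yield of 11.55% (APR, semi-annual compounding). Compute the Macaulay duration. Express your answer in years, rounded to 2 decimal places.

Periodic yield y = 0.05775. Discount each cash flow and weight by its period:
  t   CF        PV=CF/(1+0.05775)^t    t·PV
  1     1,750.00     1,654.4552     1,654.4552
  2     1,750.00     1,564.1269     3,128.2538
  3     1,750.00     1,478.7302     4,436.1906
  4     1,750.00     1,397.9959     5,591.9838
  5     1,750.00     1,321.6695     6,608.3477
  6    51,750.00    36,949.8049   221,698.8297
  Σ                 44,366.7827   243,118.0607
Price P = Σ PV = 44,366.7827.
Macaulay duration = Σ(t·PV) / P = 243,118.0607 / 44,366.7827 = 5.47973 half-year periods.
In years: 5.47973 / 2 = 2.73987 years.

2.74 years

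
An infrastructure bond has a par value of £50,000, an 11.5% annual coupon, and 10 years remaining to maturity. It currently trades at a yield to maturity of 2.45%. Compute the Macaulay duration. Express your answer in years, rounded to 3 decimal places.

Periodic yield y = 0.0245. Discount each cash flow and weight by its year:
  t   CF        PV=CF/(1+0.0245)^t    t·PV
  1     5,750.00     5,612.4939     5,612.4939
  2     5,750.00     5,478.2761    10,956.5523
  3     5,750.00     5,347.2681    16,041.8042
  4     5,750.00     5,219.3929    20,877.5718
  5     5,750.00     5,094.5758    25,472.8792
  6     5,750.00     4,972.7436    29,836.4617
  7     5,750.00     4,853.8249    33,976.7743
  8     5,750.00     4,737.7500    37,902.0002
  9     5,750.00     4,624.4510    41,620.0588
  10   55,750.00    43,764.8299   437,648.2985
  Σ                 89,705.6062   659,944.8948
Price P = Σ PV = 89,705.6062.
Macaulay duration = Σ(t·PV) / P = 659,944.8948 / 89,705.6062 = 7.35679 years.

7.357 years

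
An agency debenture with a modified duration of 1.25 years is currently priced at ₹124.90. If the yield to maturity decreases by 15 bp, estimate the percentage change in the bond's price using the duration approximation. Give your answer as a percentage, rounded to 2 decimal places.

+0.19%

Duration approximation: ΔP/P ≈ -D_mod · Δy = -1.25 × (-0.0015) = +0.001875.
As a percentage: +0.1875%.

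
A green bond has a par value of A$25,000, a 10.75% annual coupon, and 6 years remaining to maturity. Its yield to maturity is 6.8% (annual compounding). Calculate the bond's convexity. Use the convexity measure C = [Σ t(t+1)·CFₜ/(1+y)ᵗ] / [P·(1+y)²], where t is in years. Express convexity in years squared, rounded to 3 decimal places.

27.378

With y = 0.068:
  t   CF        PV=CF/(1+0.068)^t    t·PV        t(t+1)·PV
  1     2,687.50     2,516.3858     2,516.3858       5,032.7715
  2     2,687.50     2,356.1664     4,712.3329      14,136.9987
  3     2,687.50     2,206.1484     6,618.4451      26,473.7803
  4     2,687.50     2,065.6820     8,262.7279      41,313.6397
  5     2,687.50     1,934.1592     9,670.7958      58,024.7749
  6    27,687.50    18,657.6193   111,945.7158     783,620.0109
  Σ                 29,736.1610   143,726.4033     928,601.9760
P = 29,736.1610.
Convexity = Σ t(t+1)·PV / [P·(1+y)²] = 928,601.9760 / (29,736.1610 × 1.140624) = 27.37803.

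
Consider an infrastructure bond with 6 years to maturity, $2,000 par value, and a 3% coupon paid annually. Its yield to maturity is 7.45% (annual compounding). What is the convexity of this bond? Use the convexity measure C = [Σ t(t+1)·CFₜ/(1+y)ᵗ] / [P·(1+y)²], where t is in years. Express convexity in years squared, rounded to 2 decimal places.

With y = 0.0745:
  t   CF        PV=CF/(1+0.0745)^t    t·PV        t(t+1)·PV
  1        60.00        55.8399        55.8399         111.6799
  2        60.00        51.9683       103.9366         311.8097
  3        60.00        48.3651       145.0953         580.3811
  4        60.00        45.0117       180.0469         900.2343
  5        60.00        41.8908       209.4542       1,256.7254
  6     2,060.00     1,338.5318     8,031.1909      56,218.3366
  Σ                  1,581.6077     8,725.5638      59,379.1671
P = 1,581.6077.
Convexity = Σ t(t+1)·PV / [P·(1+y)²] = 59,379.1671 / (1,581.6077 × 1.154550) = 32.51790.

32.52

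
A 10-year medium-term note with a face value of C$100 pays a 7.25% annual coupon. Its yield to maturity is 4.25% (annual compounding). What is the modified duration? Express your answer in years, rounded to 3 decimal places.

Periodic yield y = 0.0425. First find Macaulay duration:
  t   CF        PV=CF/(1+0.0425)^t    t·PV
  1         7.25         6.9544         6.9544
  2         7.25         6.6709        13.3418
  3         7.25         6.3990        19.1969
  4         7.25         6.1381        24.5524
  5         7.25         5.8879        29.4393
  6         7.25         5.6478        33.8870
  7         7.25         5.4176        37.9231
  8         7.25         5.1967        41.5738
  9         7.25         4.9849        44.8638
  10      107.25        70.7354       707.3538
  Σ                    124.0327       959.0863
P = 124.0327; Macaulay duration = 959.0863 / 124.0327 = 7.73253 years.
Modified duration = D_Mac / (1 + y) = 7.73253 / 1.0425 = 7.41729 years.

7.417 years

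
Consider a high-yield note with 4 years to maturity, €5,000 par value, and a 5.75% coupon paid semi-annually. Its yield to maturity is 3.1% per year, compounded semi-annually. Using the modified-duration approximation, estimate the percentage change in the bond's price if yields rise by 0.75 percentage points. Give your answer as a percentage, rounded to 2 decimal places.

Periodic yield y = 0.0155. Modified duration first:
  t   CF        PV=CF/(1+0.0155)^t    t·PV
  1       143.75       141.5559       141.5559
  2       143.75       139.3953       278.7905
  3       143.75       137.2676       411.8028
  4       143.75       135.1724       540.6897
  5       143.75       133.1092       665.5462
  6       143.75       131.0775       786.4652
  7       143.75       129.0769       903.5380
  8     5,143.75     4,548.2092    36,385.6735
  Σ                  5,494.8640    40,114.0618
P = 5,494.8640; D_Mac = 7.30028 half-year periods = 3.65014 yrs; D_mod = 3.65014/(1+0.0155) = 3.59443 yrs.
ΔP/P ≈ -D_mod · Δy = -3.59443 × (+0.0075) = -0.026958 = -2.6958%.

-2.70%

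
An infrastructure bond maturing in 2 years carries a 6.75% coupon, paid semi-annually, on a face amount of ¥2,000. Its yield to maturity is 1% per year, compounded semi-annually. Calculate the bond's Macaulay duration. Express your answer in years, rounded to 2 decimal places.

Periodic yield y = 0.005. Discount each cash flow and weight by its period:
  t   CF        PV=CF/(1+0.005)^t    t·PV
  1        67.50        67.1642        67.1642
  2        67.50        66.8300       133.6601
  3        67.50        66.4975       199.4926
  4     2,067.50     2,026.6618     8,106.6470
  Σ                  2,227.1535     8,506.9639
Price P = Σ PV = 2,227.1535.
Macaulay duration = Σ(t·PV) / P = 8,506.9639 / 2,227.1535 = 3.81966 half-year periods.
In years: 3.81966 / 2 = 1.90983 years.

1.91 years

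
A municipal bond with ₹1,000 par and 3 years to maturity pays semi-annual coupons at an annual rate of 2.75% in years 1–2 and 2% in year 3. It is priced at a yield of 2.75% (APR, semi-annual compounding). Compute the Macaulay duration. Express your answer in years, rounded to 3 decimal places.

Periodic yield y = 0.01375. Discount each cash flow and weight by its period:
  t   CF        PV=CF/(1+0.01375)^t    t·PV
  1        13.75        13.5635        13.5635
  2        13.75        13.3795        26.7591
  3        13.75        13.1981        39.5942
  4        13.75        13.0190        52.0762
  5        10.00         9.3400        46.6999
  6     1,010.00       930.5424     5,583.2545
  Σ                    993.0425     5,761.9473
Price P = Σ PV = 993.0425.
Macaulay duration = Σ(t·PV) / P = 5,761.9473 / 993.0425 = 5.80232 half-year periods.
In years: 5.80232 / 2 = 2.90116 years.

2.901 years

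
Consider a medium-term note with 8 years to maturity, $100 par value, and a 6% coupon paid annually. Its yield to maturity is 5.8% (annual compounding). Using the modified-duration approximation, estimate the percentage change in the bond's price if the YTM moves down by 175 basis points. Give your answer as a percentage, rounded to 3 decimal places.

Periodic yield y = 0.058. Modified duration first:
  t   CF        PV=CF/(1+0.058)^t    t·PV
  1         6.00         5.6711         5.6711
  2         6.00         5.3602        10.7204
  3         6.00         5.0663        15.1990
  4         6.00         4.7886        19.1544
  5         6.00         4.5261        22.6304
  6         6.00         4.2780        25.6678
  7         6.00         4.0434        28.3041
  8       106.00        67.5181       540.1452
  Σ                    101.2518       667.4924
P = 101.2518; D_Mac = 6.59240 yrs; D_mod = 6.59240/(1+0.058) = 6.23100 yrs.
ΔP/P ≈ -D_mod · Δy = -6.23100 × (-0.0175) = +0.109042 = +10.9042%.

+10.904%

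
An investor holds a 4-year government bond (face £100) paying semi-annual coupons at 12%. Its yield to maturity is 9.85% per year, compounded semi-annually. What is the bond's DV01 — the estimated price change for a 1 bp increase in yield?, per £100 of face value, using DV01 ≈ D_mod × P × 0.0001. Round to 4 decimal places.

£0.0338

Periodic yield y = 0.04925.
  t   CF        PV=CF/(1+0.04925)^t    t·PV
  1         6.00         5.7184         5.7184
  2         6.00         5.4500        10.8999
  3         6.00         5.1941        15.5824
  4         6.00         4.9503        19.8014
  5         6.00         4.7180        23.5899
  6         6.00         4.4965        26.9792
  7         6.00         4.2855        29.9983
  8       106.00        72.1563       577.2501
  Σ                    106.9691       709.8196
P = 106.9691; D_Mac = 6.63575 half-year periods = 3.31787 yrs; D_mod = 3.16214 yrs.
DV01 ≈ 3.16214 × 106.9691 × 0.0001 = 0.033825.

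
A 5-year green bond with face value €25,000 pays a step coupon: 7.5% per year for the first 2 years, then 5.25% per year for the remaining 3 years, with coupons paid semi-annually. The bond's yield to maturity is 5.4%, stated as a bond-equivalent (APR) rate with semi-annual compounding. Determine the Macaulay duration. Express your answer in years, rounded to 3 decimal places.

4.329 years

Periodic yield y = 0.027. Discount each cash flow and weight by its period:
  t   CF        PV=CF/(1+0.027)^t    t·PV
  1       937.50       912.8530       912.8530
  2       937.50       888.8539     1,777.7078
  3       937.50       865.4858     2,596.4574
  4       937.50       842.7320     3,370.9281
  5       656.25       574.4035     2,872.0176
  6       656.25       559.3024     3,355.8142
  7       656.25       544.5982     3,812.1875
  8       656.25       530.2806     4,242.2451
  9       656.25       516.3395     4,647.0552
  10   25,656.25    19,655.7103   196,557.1031
  Σ                 25,890.5592   224,144.3690
Price P = Σ PV = 25,890.5592.
Macaulay duration = Σ(t·PV) / P = 224,144.3690 / 25,890.5592 = 8.65738 half-year periods.
In years: 8.65738 / 2 = 4.32869 years.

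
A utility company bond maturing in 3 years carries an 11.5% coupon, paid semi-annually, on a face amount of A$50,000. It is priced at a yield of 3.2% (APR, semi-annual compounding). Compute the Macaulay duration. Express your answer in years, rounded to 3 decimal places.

2.664 years

Periodic yield y = 0.016. Discount each cash flow and weight by its period:
  t   CF        PV=CF/(1+0.016)^t    t·PV
  1     2,875.00     2,829.7244     2,829.7244
  2     2,875.00     2,785.1618     5,570.3236
  3     2,875.00     2,741.3010     8,223.9030
  4     2,875.00     2,698.1309    10,792.5236
  5     2,875.00     2,655.6407    13,278.2033
  6    52,875.00    48,071.5508   288,429.3047
  Σ                 61,781.5096   329,123.9827
Price P = Σ PV = 61,781.5096.
Macaulay duration = Σ(t·PV) / P = 329,123.9827 / 61,781.5096 = 5.32722 half-year periods.
In years: 5.32722 / 2 = 2.66361 years.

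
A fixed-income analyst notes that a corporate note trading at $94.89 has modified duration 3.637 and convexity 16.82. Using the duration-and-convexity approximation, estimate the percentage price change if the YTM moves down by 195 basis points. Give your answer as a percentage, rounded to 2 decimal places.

Duration effect: -D_mod·Δy = -3.637 × (-0.0195) = +0.0709215
Convexity effect: ½·C·(Δy)² = 0.5 × 16.82 × (-0.0195)² = +0.0031979025
ΔP/P ≈ +0.0709215 + 0.0031979025 = +0.0741194025
= +7.41194025%.

+7.41%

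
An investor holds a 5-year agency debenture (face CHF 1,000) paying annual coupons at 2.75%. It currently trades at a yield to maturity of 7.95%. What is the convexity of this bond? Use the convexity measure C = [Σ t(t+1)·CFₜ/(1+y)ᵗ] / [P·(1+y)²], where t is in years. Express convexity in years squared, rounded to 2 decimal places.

With y = 0.0795:
  t   CF        PV=CF/(1+0.0795)^t    t·PV        t(t+1)·PV
  1        27.50        25.4748        25.4748          50.9495
  2        27.50        23.5987        47.1973         141.5920
  3        27.50        21.8607        65.5822         262.3288
  4        27.50        20.2508        81.0032         405.0159
  5     1,027.50       700.9202     3,504.6012      21,027.6070
  Σ                    792.1052     3,723.8586      21,887.4933
P = 792.1052.
Convexity = Σ t(t+1)·PV / [P·(1+y)²] = 21,887.4933 / (792.1052 × 1.165320) = 23.71198.

23.71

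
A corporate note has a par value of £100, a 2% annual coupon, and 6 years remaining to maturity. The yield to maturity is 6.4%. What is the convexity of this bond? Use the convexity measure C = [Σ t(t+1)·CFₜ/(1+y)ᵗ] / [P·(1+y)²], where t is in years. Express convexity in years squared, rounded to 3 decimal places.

With y = 0.064:
  t   CF        PV=CF/(1+0.064)^t    t·PV        t(t+1)·PV
  1         2.00         1.8797         1.8797           3.7594
  2         2.00         1.7666         3.5333          10.5998
  3         2.00         1.6604         4.9811          19.9245
  4         2.00         1.5605         6.2420          31.2100
  5         2.00         1.4666         7.3332          43.9990
  6       102.00        70.2992       421.7952       2,952.5665
  Σ                     78.6330       445.7645       3,062.0592
P = 78.6330.
Convexity = Σ t(t+1)·PV / [P·(1+y)²] = 3,062.0592 / (78.6330 × 1.132096) = 34.39737.

34.397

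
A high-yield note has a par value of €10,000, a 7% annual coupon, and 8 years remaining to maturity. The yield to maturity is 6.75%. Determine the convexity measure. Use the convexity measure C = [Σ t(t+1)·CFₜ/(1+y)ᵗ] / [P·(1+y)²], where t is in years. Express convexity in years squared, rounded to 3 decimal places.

46.628

With y = 0.0675:
  t   CF        PV=CF/(1+0.0675)^t    t·PV        t(t+1)·PV
  1       700.00       655.7377       655.7377       1,311.4754
  2       700.00       614.2742     1,228.5484       3,685.6452
  3       700.00       575.4325     1,726.2975       6,905.1900
  4       700.00       539.0468     2,156.1874      10,780.9368
  5       700.00       504.9619     2,524.8096      15,148.8574
  6       700.00       473.0322     2,838.1934      19,867.3539
  7       700.00       443.1215     3,101.8507      24,814.8058
  8    10,700.00     6,345.1327    50,761.0615     456,849.5532
  Σ                 10,150.7396    64,992.6861     539,363.8178
P = 10,150.7396.
Convexity = Σ t(t+1)·PV / [P·(1+y)²] = 539,363.8178 / (10,150.7396 × 1.139556) = 46.62817.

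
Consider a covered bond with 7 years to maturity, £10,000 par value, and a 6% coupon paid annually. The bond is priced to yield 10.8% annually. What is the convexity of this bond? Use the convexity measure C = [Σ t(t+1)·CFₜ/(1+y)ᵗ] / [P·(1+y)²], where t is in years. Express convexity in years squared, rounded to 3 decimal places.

34.931

With y = 0.108:
  t   CF        PV=CF/(1+0.108)^t    t·PV        t(t+1)·PV
  1       600.00       541.5162       541.5162       1,083.0325
  2       600.00       488.7331       977.4661       2,932.3984
  3       600.00       441.0948     1,323.2845       5,293.1380
  4       600.00       398.1000     1,592.4001       7,962.0006
  5       600.00       359.2961     1,796.4803      10,778.8816
  6       600.00       324.2744     1,945.6465      13,619.5255
  7    10,600.00     5,170.4405    36,193.0833     289,544.6665
  Σ                  7,723.4551    44,369.8771     331,213.6432
P = 7,723.4551.
Convexity = Σ t(t+1)·PV / [P·(1+y)²] = 331,213.6432 / (7,723.4551 × 1.227664) = 34.93149.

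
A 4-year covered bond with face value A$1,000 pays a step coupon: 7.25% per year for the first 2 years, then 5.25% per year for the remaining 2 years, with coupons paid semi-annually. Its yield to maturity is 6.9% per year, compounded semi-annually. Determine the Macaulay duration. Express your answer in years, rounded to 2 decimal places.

3.56 years

Periodic yield y = 0.0345. Discount each cash flow and weight by its period:
  t   CF        PV=CF/(1+0.0345)^t    t·PV
  1        36.25        35.0411        35.0411
  2        36.25        33.8725        67.7450
  3        36.25        32.7429        98.2286
  4        36.25        31.6509       126.6036
  5        26.25        22.1553       110.7763
  6        26.25        21.4164       128.4984
  7        26.25        20.7022       144.9152
  8     1,026.25       782.3646     6,258.9171
  Σ                    979.9458     6,970.7251
Price P = Σ PV = 979.9458.
Macaulay duration = Σ(t·PV) / P = 6,970.7251 / 979.9458 = 7.11338 half-year periods.
In years: 7.11338 / 2 = 3.55669 years.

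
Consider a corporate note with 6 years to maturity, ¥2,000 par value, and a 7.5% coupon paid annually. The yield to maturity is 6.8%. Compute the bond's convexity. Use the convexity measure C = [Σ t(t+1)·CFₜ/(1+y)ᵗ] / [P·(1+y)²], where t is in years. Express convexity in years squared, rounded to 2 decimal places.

With y = 0.068:
  t   CF        PV=CF/(1+0.068)^t    t·PV        t(t+1)·PV
  1       150.00       140.4494       140.4494         280.8989
  2       150.00       131.5070       263.0139         789.0418
  3       150.00       123.1339       369.4016       1,477.6063
  4       150.00       115.2939       461.1755       2,305.8776
  5       150.00       107.9531       539.7653       3,238.5921
  6     2,150.00     1,448.8084     8,692.8502      60,849.9512
  Σ                  2,067.1456    10,466.6560      68,941.9678
P = 2,067.1456.
Convexity = Σ t(t+1)·PV / [P·(1+y)²] = 68,941.9678 / (2,067.1456 × 1.140624) = 29.23951.

29.24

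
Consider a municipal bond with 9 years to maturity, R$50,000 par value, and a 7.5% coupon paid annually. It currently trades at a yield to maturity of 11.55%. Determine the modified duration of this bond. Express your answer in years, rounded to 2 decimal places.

Periodic yield y = 0.1155. First find Macaulay duration:
  t   CF        PV=CF/(1+0.1155)^t    t·PV
  1     3,750.00     3,361.7212     3,361.7212
  2     3,750.00     3,013.6452     6,027.2904
  3     3,750.00     2,701.6093     8,104.8279
  4     3,750.00     2,421.8819     9,687.5278
  5     3,750.00     2,171.1178    10,855.5892
  6     3,750.00     1,946.3181    11,677.9086
  7     3,750.00     1,744.7943    12,213.5604
  8     3,750.00     1,564.1366    12,513.0926
  9    53,750.00    20,097.9748   180,881.7731
  Σ                 39,023.1993   255,323.2911
P = 39,023.1993; Macaulay duration = 255,323.2911 / 39,023.1993 = 6.54286 years.
Modified duration = D_Mac / (1 + y) = 6.54286 / 1.1155 = 5.86540 years.

5.87 years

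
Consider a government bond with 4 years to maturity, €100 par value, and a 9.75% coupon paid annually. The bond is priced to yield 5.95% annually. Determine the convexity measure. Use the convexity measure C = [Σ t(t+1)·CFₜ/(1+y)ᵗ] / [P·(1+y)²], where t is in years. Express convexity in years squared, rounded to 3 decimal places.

15.040

With y = 0.0595:
  t   CF        PV=CF/(1+0.0595)^t    t·PV        t(t+1)·PV
  1         9.75         9.2025         9.2025          18.4049
  2         9.75         8.6857        17.3713          52.1139
  3         9.75         8.1979        24.5936          98.3746
  4       109.75        87.0965       348.3860       1,741.9299
  Σ                    113.1825       399.5534       1,910.8234
P = 113.1825.
Convexity = Σ t(t+1)·PV / [P·(1+y)²] = 1,910.8234 / (113.1825 × 1.122540) = 15.03971.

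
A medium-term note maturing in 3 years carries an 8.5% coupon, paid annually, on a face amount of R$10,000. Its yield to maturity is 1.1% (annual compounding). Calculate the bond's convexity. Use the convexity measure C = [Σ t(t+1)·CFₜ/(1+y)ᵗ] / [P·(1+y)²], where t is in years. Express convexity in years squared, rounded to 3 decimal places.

10.663

With y = 0.011:
  t   CF        PV=CF/(1+0.011)^t    t·PV        t(t+1)·PV
  1       850.00       840.7517       840.7517       1,681.5035
  2       850.00       831.6041     1,663.2082       4,989.6245
  3    10,850.00    10,499.6850    31,499.0551     125,996.2204
  Σ                 12,172.0409    34,003.0150     132,667.3484
P = 12,172.0409.
Convexity = Σ t(t+1)·PV / [P·(1+y)²] = 132,667.3484 / (12,172.0409 × 1.022121) = 10.66346.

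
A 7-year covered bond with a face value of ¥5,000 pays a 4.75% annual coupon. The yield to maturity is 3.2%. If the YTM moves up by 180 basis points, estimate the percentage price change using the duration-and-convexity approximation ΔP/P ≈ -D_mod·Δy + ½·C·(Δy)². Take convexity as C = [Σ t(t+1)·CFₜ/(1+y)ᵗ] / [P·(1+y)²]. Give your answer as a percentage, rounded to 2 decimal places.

With y = 0.032:
  t   CF        PV=CF/(1+0.032)^t    t·PV        t(t+1)·PV
  1       237.50       230.1357       230.1357         460.2713
  2       237.50       222.9997       445.9993       1,337.9980
  3       237.50       216.0850       648.2549       2,593.0194
  4       237.50       209.3846       837.5386       4,187.6928
  5       237.50       202.8921     1,014.4605       6,086.7629
  6       237.50       196.6009     1,179.6052       8,257.2364
  7     5,237.50     4,201.1303    29,407.9123     235,263.2986
  Σ                  5,479.2282    33,763.9064     258,186.2795
P = 5,479.2282; D_Mac = 6.16216 yrs; D_mod = 5.97109 yrs; C = 44.24400.
Duration effect: -5.97109 × (+0.018) = -0.107480
Convexity effect: 0.5 × 44.24400 × (0.018)² = +0.0071675
ΔP/P ≈ -0.107480 + 0.0071675 = -0.100312 = -10.0312%.

-10.03%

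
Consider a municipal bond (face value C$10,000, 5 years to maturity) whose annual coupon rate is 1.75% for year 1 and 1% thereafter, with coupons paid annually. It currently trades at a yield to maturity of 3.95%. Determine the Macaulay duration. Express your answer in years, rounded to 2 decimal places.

Periodic yield y = 0.0395. Discount each cash flow and weight by its year:
  t   CF        PV=CF/(1+0.0395)^t    t·PV
  1       175.00       168.3502       168.3502
  2       100.00        92.5446       185.0892
  3       100.00        89.0280       267.0839
  4       100.00        85.6450       342.5800
  5    10,100.00     8,321.4480    41,607.2402
  Σ                  8,757.0158    42,570.3435
Price P = Σ PV = 8,757.0158.
Macaulay duration = Σ(t·PV) / P = 42,570.3435 / 8,757.0158 = 4.86128 years.

4.86 years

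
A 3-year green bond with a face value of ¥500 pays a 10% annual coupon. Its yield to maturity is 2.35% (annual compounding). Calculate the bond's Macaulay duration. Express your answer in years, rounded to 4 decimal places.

2.7614 years

Periodic yield y = 0.0235. Discount each cash flow and weight by its year:
  t   CF        PV=CF/(1+0.0235)^t    t·PV
  1        50.00        48.8520        48.8520
  2        50.00        47.7303        95.4606
  3       550.00       512.9785     1,538.9354
  Σ                    609.5608     1,683.2481
Price P = Σ PV = 609.5608.
Macaulay duration = Σ(t·PV) / P = 1,683.2481 / 609.5608 = 2.76141 years.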